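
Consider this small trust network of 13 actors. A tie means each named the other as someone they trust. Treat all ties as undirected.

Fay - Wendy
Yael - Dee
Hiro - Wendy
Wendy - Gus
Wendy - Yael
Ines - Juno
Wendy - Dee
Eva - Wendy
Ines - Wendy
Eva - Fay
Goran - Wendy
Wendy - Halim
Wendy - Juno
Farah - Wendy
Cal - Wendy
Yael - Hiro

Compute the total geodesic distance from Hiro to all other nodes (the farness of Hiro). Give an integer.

Distances from Hiro: Cal:2, Dee:2, Eva:2, Farah:2, Fay:2, Goran:2, Gus:2, Halim:2, Ines:2, Juno:2, Wendy:1, Yael:1.
Sum = 2 + 2 + 2 + 2 + 2 + 2 + 2 + 2 + 2 + 2 + 1 + 1 = 22.

22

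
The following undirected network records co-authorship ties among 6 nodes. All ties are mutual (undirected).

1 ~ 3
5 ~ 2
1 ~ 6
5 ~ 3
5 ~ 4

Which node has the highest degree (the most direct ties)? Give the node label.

5

Degrees — 1:2, 2:1, 3:2, 4:1, 5:3, 6:1.
The maximum is 3, attained only by 5.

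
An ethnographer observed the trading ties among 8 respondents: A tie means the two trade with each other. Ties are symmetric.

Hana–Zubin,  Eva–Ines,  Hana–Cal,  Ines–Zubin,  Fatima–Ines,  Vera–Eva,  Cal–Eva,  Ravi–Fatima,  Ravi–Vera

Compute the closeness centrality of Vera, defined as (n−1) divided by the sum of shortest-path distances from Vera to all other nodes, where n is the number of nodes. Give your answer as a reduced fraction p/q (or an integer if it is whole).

1/2

Distances from Vera: Cal:2, Eva:1, Fatima:2, Hana:3, Ines:2, Ravi:1, Zubin:3. Sum = 14.
n = 8, so closeness = 7/14 = 1/2.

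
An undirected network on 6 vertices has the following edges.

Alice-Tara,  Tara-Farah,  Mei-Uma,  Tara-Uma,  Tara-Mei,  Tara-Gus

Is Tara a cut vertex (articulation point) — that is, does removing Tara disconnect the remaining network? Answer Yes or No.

Removing Tara leaves {Mei and Uma} with no path to {Farah}, so the network splits into 4 components. Tara is a cut vertex.

Yes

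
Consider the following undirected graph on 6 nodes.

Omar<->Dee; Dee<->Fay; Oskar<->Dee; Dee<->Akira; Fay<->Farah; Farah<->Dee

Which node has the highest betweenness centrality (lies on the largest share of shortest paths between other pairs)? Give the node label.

Unnormalized betweenness of each node: Akira:0, Dee:9, Farah:0, Fay:0, Omar:0, Oskar:0.
Dee has the largest value, 9, making it the main broker — the node through which the most shortest paths run.

Dee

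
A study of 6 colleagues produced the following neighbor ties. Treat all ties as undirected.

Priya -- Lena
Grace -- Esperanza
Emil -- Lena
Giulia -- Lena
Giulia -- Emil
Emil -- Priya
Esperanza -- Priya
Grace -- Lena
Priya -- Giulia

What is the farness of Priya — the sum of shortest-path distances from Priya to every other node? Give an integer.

6

Distances from Priya: Emil:1, Esperanza:1, Giulia:1, Grace:2, Lena:1.
Sum = 1 + 1 + 1 + 2 + 1 = 6.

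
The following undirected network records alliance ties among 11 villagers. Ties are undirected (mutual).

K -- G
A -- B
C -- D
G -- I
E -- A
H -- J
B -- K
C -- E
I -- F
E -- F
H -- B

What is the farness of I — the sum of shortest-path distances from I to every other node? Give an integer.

28

Distances from I: A:3, B:3, C:3, D:4, E:2, F:1, G:1, H:4, J:5, K:2.
Sum = 3 + 3 + 3 + 4 + 2 + 1 + 1 + 4 + 5 + 2 = 28.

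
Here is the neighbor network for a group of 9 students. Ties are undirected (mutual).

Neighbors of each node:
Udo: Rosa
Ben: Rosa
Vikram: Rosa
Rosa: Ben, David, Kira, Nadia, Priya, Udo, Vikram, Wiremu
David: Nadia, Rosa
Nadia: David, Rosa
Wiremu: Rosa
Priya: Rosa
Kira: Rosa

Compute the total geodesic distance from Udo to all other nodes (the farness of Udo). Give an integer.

15

Distances from Udo: Ben:2, David:2, Kira:2, Nadia:2, Priya:2, Rosa:1, Vikram:2, Wiremu:2.
Sum = 2 + 2 + 2 + 2 + 2 + 1 + 2 + 2 = 15.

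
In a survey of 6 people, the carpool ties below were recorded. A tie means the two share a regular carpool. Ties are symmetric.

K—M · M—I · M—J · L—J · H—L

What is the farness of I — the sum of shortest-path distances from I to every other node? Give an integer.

12

Distances from I: H:4, J:2, K:2, L:3, M:1.
Sum = 4 + 2 + 2 + 3 + 1 = 12.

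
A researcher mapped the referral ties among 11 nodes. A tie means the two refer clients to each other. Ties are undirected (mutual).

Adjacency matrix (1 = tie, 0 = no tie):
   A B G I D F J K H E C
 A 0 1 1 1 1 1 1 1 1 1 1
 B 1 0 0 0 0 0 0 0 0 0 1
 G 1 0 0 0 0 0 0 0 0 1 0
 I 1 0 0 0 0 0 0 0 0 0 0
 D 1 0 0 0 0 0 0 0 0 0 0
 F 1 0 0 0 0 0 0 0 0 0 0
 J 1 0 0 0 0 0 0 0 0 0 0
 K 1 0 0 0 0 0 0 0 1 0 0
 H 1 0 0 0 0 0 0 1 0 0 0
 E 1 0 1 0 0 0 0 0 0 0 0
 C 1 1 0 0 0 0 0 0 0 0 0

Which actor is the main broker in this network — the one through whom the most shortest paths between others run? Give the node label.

Unnormalized betweenness of each node: A:42, B:0, C:0, D:0, E:0, F:0, G:0, H:0, I:0, J:0, K:0.
A has the largest value, 42, making it the main broker — the node through which the most shortest paths run.

A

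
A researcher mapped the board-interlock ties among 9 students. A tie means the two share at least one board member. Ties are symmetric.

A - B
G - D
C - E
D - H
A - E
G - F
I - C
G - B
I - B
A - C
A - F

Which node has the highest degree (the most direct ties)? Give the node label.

Degrees — A:4, B:3, C:3, D:2, E:2, F:2, G:3, H:1, I:2.
The maximum is 4, attained only by A.

A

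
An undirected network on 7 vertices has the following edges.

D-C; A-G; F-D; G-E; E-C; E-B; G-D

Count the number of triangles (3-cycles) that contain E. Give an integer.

E's neighbors are B, C, and G, but none of them are tied to each other, so no triangle contains E.

0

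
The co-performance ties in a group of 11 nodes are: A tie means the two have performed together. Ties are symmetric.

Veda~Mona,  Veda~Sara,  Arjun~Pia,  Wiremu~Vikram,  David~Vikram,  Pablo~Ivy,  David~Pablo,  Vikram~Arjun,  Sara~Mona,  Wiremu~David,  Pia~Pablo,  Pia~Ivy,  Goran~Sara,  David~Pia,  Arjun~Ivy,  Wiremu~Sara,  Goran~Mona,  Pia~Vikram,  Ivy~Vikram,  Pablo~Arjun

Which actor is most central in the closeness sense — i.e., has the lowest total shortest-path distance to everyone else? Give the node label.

Farness (sum of distances to all others) for each node — Arjun:23, David:19, Goran:28, Ivy:23, Mona:27, Pablo:23, Pia:22, Sara:20, Veda:28, Vikram:18, Wiremu:17.
The smallest farness is 17, for Wiremu, so Wiremu has the highest closeness.

Wiremu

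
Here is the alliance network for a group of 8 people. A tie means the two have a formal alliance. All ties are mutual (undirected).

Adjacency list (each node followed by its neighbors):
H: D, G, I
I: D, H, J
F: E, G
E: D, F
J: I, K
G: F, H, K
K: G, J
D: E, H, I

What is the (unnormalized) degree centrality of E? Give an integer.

2

E is directly tied to D and F. That is 2 neighbors, so the degree of E is 2.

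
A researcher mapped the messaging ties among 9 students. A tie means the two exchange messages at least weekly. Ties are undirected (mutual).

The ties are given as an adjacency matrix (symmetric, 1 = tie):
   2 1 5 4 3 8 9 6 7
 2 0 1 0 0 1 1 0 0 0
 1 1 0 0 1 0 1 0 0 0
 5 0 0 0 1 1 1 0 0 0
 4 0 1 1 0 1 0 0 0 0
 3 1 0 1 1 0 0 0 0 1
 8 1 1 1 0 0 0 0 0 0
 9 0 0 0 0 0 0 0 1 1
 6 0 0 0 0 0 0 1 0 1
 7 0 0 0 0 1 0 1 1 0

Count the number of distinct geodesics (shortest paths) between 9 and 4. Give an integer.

The shortest distance is 3, and the only length-3 path is 9–7–3–4. So there is exactly 1 shortest path.

1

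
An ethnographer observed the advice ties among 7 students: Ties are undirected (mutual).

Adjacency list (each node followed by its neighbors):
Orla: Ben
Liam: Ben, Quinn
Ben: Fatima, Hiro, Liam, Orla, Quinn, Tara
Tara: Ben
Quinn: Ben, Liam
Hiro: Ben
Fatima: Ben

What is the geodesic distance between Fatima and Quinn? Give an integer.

2

One shortest route is Fatima – Ben – Quinn, which uses 2 edges, and Fatima and Quinn are not directly tied, so nothing shorter exists. So d(Fatima,Quinn) = 2.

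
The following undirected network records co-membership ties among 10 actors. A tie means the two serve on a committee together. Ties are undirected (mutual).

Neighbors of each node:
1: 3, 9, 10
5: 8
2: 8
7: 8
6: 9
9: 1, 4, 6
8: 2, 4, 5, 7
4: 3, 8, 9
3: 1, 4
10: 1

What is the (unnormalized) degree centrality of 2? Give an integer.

2 is directly tied to 8. That is 1 neighbor, so the degree of 2 is 1.

1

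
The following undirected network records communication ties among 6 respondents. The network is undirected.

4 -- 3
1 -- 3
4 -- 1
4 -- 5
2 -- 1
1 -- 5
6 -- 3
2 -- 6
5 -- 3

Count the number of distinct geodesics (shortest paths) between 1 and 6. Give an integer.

2

The shortest distance is 2. The length-2 paths are: 1–2–6; 1–3–6.
That gives 2 distinct shortest paths.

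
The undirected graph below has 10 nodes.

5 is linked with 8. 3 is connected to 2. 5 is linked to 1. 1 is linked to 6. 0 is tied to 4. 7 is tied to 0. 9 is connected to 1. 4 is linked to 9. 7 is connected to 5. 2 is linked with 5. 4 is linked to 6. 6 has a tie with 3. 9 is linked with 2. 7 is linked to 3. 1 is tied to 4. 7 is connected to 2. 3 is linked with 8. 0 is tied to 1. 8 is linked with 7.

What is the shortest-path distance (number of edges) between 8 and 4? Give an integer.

One shortest route is 8 – 7 – 0 – 4, which uses 3 edges, and at distance 2 from 8 we only reach {0, 1, 2, 6}, which does not include 4. So d(8,4) = 3.

3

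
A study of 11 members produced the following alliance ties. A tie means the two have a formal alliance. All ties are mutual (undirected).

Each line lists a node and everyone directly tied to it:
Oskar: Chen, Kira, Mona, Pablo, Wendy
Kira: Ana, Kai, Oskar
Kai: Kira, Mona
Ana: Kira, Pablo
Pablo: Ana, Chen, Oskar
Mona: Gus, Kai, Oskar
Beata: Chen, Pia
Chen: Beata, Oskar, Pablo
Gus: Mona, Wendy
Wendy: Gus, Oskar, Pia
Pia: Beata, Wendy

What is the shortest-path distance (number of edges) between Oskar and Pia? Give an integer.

One shortest route is Oskar – Wendy – Pia, which uses 2 edges, and Oskar and Pia are not directly tied, so nothing shorter exists. So d(Oskar,Pia) = 2.

2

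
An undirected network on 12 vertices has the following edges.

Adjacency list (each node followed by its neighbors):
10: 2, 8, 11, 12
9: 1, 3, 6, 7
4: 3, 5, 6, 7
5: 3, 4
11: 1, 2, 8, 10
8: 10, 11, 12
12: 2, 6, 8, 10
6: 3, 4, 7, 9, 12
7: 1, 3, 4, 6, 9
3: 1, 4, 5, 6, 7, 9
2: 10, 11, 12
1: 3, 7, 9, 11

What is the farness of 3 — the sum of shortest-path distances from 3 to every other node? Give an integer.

19

Distances from 3: 1:1, 2:3, 4:1, 5:1, 6:1, 7:1, 8:3, 9:1, 10:3, 11:2, 12:2.
Sum = 1 + 3 + 1 + 1 + 1 + 1 + 3 + 1 + 3 + 2 + 2 = 19.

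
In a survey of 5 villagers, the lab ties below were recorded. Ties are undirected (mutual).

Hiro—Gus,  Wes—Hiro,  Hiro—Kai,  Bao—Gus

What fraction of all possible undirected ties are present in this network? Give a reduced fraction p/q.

There are 4 edges and 5 nodes, so the maximum possible is C(5,2) = 10.
Density = 4/10 = 2/5.

2/5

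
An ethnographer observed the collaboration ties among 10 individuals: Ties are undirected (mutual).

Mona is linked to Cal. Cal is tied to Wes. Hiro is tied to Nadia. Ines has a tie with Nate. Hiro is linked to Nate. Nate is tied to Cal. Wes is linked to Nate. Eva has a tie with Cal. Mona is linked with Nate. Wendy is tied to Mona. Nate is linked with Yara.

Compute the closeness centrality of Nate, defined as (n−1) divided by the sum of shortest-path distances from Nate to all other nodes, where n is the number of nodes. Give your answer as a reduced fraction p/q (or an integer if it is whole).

3/4

Distances from Nate: Cal:1, Eva:2, Hiro:1, Ines:1, Mona:1, Nadia:2, Wendy:2, Wes:1, Yara:1. Sum = 12.
n = 10, so closeness = 9/12 = 3/4.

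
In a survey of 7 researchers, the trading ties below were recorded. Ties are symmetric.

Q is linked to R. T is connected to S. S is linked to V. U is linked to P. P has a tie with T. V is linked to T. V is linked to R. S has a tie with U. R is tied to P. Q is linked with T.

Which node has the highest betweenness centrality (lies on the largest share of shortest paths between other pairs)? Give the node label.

Unnormalized betweenness of each node: P:5/2, Q:1/3, R:11/6, S:11/6, T:11/3, U:1/2, V:4/3.
T has the largest value, 11/3, making it the main broker — the node through which the most shortest paths run.

T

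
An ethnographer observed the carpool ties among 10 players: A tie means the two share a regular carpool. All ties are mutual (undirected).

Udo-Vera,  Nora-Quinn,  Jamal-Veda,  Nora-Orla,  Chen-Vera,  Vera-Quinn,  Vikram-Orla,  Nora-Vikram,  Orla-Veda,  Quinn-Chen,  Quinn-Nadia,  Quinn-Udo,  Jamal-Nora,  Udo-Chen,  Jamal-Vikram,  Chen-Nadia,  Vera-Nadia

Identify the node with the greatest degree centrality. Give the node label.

Degrees — Chen:4, Jamal:3, Nadia:3, Nora:4, Orla:3, Quinn:5, Udo:3, Veda:2, Vera:4, Vikram:3.
The maximum is 5, attained only by Quinn.

Quinn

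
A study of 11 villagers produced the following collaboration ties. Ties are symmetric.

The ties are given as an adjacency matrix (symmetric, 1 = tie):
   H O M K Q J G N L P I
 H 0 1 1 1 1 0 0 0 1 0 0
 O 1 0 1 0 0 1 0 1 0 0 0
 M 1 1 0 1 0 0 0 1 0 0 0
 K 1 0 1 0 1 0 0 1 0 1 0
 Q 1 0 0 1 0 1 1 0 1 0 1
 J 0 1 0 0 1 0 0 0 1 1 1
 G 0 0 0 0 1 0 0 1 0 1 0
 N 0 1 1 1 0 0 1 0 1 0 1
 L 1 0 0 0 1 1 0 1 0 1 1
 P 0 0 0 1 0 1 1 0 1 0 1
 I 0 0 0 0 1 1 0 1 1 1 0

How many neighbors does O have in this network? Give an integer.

4

O is directly tied to H, J, M, and N. That is 4 neighbors, so the degree of O is 4.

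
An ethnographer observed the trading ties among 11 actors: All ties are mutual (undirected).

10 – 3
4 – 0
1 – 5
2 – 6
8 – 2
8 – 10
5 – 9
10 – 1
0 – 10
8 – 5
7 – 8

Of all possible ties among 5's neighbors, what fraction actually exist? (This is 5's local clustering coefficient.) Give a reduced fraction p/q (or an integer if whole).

5's neighbors: 1, 8, and 9 (k = 3).
Possible neighbor pairs: C(3,2) = 3. Edges among them: none → e = 0.
Clustering(5) = 0/3 = 0.

0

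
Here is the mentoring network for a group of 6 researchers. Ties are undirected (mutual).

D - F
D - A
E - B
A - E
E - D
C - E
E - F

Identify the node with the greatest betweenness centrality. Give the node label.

E

Unnormalized betweenness of each node: A:0, B:0, C:0, D:1/2, E:15/2, F:0.
E has the largest value, 15/2, making it the main broker — the node through which the most shortest paths run.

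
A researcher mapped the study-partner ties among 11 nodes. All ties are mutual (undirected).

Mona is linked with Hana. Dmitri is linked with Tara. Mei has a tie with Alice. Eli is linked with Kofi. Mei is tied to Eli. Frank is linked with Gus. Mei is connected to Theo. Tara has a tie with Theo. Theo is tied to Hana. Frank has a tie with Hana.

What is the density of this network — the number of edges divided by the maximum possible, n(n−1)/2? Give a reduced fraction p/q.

There are 10 edges and 11 nodes, so the maximum possible is C(11,2) = 55.
Density = 10/55 = 2/11.

2/11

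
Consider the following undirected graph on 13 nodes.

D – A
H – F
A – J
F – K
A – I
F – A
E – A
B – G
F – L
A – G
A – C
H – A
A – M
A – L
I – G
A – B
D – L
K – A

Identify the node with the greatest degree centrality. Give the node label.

A

Degrees — A:12, B:2, C:1, D:2, E:1, F:4, G:3, H:2, I:2, J:1, K:2, L:3, M:1.
The maximum is 12, attained only by A.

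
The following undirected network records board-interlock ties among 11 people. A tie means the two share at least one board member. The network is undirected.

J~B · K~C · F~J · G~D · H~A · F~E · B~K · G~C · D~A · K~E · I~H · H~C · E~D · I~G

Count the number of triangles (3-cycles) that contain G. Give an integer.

G's neighbors are C, D, and I, but none of them are tied to each other, so no triangle contains G.

0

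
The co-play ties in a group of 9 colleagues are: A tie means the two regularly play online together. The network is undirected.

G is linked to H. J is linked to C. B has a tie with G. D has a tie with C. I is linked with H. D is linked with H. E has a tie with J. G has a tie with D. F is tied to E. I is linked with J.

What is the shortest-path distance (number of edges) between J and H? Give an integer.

One shortest route is J – I – H, which uses 2 edges, and J and H are not directly tied, so nothing shorter exists. So d(J,H) = 2.

2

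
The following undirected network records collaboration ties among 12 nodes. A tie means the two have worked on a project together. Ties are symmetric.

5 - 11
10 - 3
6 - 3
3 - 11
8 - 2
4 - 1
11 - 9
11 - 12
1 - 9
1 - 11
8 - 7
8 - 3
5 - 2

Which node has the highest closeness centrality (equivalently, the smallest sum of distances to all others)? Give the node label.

Farness (sum of distances to all others) for each node — 1:25, 2:27, 3:19, 4:35, 5:24, 6:29, 7:34, 8:24, 9:26, 10:29, 11:18, 12:28.
The smallest farness is 18, for 11, so 11 has the highest closeness.

11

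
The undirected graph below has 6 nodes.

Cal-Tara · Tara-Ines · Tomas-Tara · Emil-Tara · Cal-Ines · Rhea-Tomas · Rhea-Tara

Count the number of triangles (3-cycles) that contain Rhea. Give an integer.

Rhea's neighbors: Tara and Tomas.
Neighbor pairs that are themselves tied: Rhea–Tara–Tomas. Each forms one triangle with Rhea, for 1 in total.

1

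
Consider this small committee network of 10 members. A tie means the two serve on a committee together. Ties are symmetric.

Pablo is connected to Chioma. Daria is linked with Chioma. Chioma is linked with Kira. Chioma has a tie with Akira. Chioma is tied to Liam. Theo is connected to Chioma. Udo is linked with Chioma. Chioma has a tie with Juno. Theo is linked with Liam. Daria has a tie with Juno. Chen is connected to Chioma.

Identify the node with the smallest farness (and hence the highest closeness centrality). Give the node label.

Chioma

Farness (sum of distances to all others) for each node — Akira:17, Chen:17, Chioma:9, Daria:16, Juno:16, Kira:17, Liam:16, Pablo:17, Theo:16, Udo:17.
The smallest farness is 9, for Chioma, so Chioma has the highest closeness.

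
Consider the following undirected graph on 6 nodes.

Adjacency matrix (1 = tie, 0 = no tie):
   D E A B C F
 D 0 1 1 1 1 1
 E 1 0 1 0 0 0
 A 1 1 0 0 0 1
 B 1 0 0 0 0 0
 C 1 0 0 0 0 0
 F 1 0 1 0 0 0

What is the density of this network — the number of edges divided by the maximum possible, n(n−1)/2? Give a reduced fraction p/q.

There are 7 edges and 6 nodes, so the maximum possible is C(6,2) = 15.
Density = 7/15.

7/15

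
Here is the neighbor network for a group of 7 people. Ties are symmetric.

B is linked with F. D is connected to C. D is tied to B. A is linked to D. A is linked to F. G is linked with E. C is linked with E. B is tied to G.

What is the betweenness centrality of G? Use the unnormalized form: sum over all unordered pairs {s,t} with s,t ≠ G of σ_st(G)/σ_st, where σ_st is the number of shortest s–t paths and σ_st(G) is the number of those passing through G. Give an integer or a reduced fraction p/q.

Pairs whose geodesics pass through G — F–E: 1; E–B: 1.
All other pairs contribute 0.
Summing the contributions gives betweenness(G) = 2.

2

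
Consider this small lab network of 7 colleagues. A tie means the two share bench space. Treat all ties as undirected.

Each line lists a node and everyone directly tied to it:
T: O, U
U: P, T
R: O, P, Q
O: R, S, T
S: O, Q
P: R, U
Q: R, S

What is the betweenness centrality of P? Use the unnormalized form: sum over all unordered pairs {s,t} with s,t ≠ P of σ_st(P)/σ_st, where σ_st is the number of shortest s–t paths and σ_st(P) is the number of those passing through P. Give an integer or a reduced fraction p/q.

Pairs whose geodesics pass through P — U–Q: 1; U–R: 1.
All other pairs contribute 0.
Summing the contributions gives betweenness(P) = 2.

2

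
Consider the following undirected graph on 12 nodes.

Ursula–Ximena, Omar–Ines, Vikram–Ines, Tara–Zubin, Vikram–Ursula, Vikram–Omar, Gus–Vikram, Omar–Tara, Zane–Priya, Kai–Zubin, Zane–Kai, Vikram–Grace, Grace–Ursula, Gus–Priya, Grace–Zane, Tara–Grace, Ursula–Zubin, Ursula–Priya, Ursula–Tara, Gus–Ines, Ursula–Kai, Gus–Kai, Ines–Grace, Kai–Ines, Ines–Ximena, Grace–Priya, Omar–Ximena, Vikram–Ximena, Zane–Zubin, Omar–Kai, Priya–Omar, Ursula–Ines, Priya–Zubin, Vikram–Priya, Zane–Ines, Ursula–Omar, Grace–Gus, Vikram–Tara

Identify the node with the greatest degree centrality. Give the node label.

Ursula

Degrees — Grace:7, Gus:5, Ines:8, Kai:6, Omar:7, Priya:7, Tara:5, Ursula:9, Vikram:8, Ximena:4, Zane:5, Zubin:5.
The maximum is 9, attained only by Ursula.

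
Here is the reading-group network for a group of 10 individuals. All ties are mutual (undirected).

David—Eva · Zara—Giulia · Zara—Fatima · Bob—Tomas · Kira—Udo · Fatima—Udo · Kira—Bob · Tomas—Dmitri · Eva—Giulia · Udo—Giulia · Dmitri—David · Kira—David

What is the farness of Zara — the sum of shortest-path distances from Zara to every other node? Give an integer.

Distances from Zara: Bob:4, David:3, Dmitri:4, Eva:2, Fatima:1, Giulia:1, Kira:3, Tomas:5, Udo:2.
Sum = 4 + 3 + 4 + 2 + 1 + 1 + 3 + 5 + 2 = 25.

25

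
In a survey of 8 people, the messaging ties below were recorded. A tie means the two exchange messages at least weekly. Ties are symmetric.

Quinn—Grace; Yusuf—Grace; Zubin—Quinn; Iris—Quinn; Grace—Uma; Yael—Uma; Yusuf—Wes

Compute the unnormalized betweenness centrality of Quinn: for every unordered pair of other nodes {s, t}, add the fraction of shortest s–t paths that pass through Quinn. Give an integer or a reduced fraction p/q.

Pairs whose geodesics pass through Quinn — Zubin–Grace: 1; Zubin–Iris: 1; Zubin–Yusuf: 1; Zubin–Wes: 1; Zubin–Uma: 1; Zubin–Yael: 1; Grace–Iris: 1; Iris–Yusuf: 1; Iris–Wes: 1; Iris–Uma: 1; Iris–Yael: 1.
All other pairs contribute 0.
Summing the contributions gives betweenness(Quinn) = 11.

11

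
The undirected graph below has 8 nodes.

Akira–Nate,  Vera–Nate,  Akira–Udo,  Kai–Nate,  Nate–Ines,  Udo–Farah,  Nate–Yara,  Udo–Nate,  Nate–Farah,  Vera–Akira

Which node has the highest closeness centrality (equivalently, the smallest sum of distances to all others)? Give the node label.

Farness (sum of distances to all others) for each node — Akira:11, Farah:12, Ines:13, Kai:13, Nate:7, Udo:11, Vera:12, Yara:13.
The smallest farness is 7, for Nate, so Nate has the highest closeness.

Nate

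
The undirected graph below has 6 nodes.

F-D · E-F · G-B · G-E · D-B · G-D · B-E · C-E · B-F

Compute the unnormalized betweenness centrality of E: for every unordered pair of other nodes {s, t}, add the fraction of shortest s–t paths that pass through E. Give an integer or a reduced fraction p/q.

Pairs whose geodesics pass through E — B–C: 1; F–C: 1; F–G: 1/3; D–C: 3/3; C–G: 1.
All other pairs contribute 0.
Summing the contributions gives betweenness(E) = 13/3.

13/3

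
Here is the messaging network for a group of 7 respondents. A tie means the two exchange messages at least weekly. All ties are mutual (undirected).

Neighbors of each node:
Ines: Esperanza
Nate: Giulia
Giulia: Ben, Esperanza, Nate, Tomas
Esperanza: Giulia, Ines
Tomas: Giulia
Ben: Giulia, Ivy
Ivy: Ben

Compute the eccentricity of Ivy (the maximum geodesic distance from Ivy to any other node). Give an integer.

4

Distances from Ivy: Ben:1, Esperanza:3, Giulia:2, Ines:4, Nate:3, Tomas:3.
The largest is 4 (to Ines), so the eccentricity of Ivy is 4.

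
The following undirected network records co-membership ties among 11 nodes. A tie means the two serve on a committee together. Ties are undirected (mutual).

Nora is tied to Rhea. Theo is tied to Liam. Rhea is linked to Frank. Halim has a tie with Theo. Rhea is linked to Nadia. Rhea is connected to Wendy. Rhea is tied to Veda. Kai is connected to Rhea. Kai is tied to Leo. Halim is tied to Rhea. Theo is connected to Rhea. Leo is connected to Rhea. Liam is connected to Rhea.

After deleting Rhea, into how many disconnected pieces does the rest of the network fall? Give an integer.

Without Rhea, the remaining ties split the others into: {Frank}; {Veda}; {Kai, Leo}; {Halim, Liam, Theo}; {Nora}; {Nadia}; {Wendy}.
That's 7 separate components.

7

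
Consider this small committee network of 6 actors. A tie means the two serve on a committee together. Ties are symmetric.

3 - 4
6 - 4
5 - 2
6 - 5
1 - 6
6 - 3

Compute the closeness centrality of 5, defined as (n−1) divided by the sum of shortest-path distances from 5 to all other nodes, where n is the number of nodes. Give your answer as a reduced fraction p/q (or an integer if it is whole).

5/8

Distances from 5: 1:2, 2:1, 3:2, 4:2, 6:1. Sum = 8.
n = 6, so closeness = 5/8.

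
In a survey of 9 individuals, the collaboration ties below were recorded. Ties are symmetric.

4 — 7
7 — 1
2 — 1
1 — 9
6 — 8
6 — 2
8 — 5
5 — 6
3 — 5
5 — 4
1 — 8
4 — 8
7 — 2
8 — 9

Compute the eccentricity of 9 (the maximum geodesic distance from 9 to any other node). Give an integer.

3

Distances from 9: 1:1, 2:2, 3:3, 4:2, 5:2, 6:2, 7:2, 8:1.
The largest is 3 (to 3), so the eccentricity of 9 is 3.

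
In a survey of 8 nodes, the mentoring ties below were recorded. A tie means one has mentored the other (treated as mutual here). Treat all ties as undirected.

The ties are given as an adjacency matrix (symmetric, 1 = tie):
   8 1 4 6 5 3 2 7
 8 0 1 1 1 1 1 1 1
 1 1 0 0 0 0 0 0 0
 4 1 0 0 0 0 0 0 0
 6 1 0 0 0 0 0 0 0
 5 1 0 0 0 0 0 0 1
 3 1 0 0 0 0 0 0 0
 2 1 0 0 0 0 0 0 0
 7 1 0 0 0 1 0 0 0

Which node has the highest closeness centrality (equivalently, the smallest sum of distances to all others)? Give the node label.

Farness (sum of distances to all others) for each node — 1:13, 2:13, 3:13, 4:13, 5:12, 6:13, 7:12, 8:7.
The smallest farness is 7, for 8, so 8 has the highest closeness.

8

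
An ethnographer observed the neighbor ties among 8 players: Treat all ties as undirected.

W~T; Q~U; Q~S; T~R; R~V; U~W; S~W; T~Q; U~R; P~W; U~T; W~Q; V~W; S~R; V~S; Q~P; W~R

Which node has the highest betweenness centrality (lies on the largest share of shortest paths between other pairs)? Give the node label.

W

Unnormalized betweenness of each node: P:0, Q:13/6, R:5/3, S:3/4, T:1/4, U:1/4, V:0, W:71/12.
W has the largest value, 71/12, making it the main broker — the node through which the most shortest paths run.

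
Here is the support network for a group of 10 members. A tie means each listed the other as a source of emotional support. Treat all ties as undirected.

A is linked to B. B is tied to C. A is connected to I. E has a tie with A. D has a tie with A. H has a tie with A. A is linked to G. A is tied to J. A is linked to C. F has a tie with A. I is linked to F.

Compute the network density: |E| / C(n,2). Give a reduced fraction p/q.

11/45

There are 11 edges and 10 nodes, so the maximum possible is C(10,2) = 45.
Density = 11/45.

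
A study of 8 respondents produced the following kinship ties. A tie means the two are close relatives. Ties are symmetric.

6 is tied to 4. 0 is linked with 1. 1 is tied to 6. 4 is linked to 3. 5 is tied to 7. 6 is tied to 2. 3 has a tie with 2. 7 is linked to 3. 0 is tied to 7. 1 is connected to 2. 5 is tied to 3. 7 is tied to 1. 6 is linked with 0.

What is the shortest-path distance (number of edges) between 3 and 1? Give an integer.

One shortest route is 3 – 2 – 1, which uses 2 edges, and 3 and 1 are not directly tied, so nothing shorter exists. So d(3,1) = 2.

2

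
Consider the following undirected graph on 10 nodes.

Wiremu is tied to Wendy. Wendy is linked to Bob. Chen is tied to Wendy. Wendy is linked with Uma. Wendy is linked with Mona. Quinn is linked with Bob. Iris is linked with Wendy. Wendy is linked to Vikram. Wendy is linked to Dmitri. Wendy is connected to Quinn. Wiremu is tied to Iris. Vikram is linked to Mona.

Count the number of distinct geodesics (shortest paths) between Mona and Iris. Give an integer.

The shortest distance is 2, and the only length-2 path is Mona–Wendy–Iris. So there is exactly 1 shortest path.

1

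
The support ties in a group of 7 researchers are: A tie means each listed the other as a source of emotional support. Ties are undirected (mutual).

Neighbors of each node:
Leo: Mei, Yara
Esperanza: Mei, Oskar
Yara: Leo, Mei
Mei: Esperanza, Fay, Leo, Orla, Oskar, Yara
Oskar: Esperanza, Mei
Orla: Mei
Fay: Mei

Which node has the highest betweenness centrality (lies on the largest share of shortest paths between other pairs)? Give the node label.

Mei

Unnormalized betweenness of each node: Esperanza:0, Fay:0, Leo:0, Mei:13, Orla:0, Oskar:0, Yara:0.
Mei has the largest value, 13, making it the main broker — the node through which the most shortest paths run.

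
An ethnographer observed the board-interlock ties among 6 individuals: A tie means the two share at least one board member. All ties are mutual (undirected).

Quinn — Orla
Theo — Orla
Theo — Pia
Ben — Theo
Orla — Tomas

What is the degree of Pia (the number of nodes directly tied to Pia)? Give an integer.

Pia is directly tied to Theo. That is 1 neighbor, so the degree of Pia is 1.

1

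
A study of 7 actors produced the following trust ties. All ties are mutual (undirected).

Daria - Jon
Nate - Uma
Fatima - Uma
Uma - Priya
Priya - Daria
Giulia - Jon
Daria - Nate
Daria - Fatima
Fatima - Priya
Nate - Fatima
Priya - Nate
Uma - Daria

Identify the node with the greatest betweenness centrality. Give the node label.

Daria

Unnormalized betweenness of each node: Daria:8, Fatima:0, Giulia:0, Jon:5, Nate:0, Priya:0, Uma:0.
Daria has the largest value, 8, making it the main broker — the node through which the most shortest paths run.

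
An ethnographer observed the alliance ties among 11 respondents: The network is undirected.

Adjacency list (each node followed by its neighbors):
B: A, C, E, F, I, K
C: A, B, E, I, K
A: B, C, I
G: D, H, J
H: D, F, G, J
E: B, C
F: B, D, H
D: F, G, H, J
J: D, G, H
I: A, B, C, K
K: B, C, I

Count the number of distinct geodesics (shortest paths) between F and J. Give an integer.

2

The shortest distance is 2. The length-2 paths are: F–H–J; F–D–J.
That gives 2 distinct shortest paths.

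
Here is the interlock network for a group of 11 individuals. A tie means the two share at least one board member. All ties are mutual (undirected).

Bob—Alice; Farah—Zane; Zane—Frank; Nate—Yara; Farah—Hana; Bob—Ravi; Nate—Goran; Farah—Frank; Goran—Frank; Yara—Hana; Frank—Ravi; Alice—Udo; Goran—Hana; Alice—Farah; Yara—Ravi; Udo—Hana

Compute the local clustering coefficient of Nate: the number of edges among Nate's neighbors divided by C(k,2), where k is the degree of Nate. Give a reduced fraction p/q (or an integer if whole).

Nate's neighbors: Goran and Yara (k = 2).
Possible neighbor pairs: C(2,2) = 1. Edges among them: none → e = 0.
Clustering(Nate) = 0/1.

0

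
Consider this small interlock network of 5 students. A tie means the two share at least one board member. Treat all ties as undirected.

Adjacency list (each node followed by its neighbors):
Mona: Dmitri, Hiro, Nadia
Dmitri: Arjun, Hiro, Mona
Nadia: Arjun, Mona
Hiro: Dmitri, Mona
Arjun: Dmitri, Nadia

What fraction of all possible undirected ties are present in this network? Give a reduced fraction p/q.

3/5

There are 6 edges and 5 nodes, so the maximum possible is C(5,2) = 10.
Density = 6/10 = 3/5.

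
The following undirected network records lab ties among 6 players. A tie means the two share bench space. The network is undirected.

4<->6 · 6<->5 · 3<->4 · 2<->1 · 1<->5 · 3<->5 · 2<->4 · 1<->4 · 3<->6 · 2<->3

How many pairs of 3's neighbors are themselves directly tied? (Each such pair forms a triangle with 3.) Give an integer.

3

3's neighbors: 2, 4, 5, and 6.
Neighbor pairs that are themselves tied: 3–2–4; 3–4–6; 3–5–6. Each forms one triangle with 3, for 3 in total.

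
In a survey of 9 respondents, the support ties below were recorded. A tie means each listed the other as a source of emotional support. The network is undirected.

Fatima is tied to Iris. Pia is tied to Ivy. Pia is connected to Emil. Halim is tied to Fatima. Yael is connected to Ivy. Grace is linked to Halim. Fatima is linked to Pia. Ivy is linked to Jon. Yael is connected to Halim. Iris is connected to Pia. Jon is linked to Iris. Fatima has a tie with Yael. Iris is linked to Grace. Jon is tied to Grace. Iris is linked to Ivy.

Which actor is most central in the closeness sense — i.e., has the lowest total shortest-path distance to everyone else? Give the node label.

Farness (sum of distances to all others) for each node — Emil:19, Fatima:12, Grace:14, Halim:14, Iris:11, Ivy:12, Jon:14, Pia:12, Yael:14.
The smallest farness is 11, for Iris, so Iris has the highest closeness.

Iris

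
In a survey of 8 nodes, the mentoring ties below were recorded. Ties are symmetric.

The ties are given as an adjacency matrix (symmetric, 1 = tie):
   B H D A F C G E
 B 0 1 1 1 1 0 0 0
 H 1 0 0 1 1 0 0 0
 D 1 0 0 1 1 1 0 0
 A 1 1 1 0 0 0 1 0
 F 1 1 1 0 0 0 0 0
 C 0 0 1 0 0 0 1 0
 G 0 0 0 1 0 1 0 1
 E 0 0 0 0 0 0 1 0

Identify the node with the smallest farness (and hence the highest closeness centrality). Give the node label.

A

Farness (sum of distances to all others) for each node — A:10, B:11, C:13, D:11, E:18, F:14, G:12, H:13.
The smallest farness is 10, for A, so A has the highest closeness.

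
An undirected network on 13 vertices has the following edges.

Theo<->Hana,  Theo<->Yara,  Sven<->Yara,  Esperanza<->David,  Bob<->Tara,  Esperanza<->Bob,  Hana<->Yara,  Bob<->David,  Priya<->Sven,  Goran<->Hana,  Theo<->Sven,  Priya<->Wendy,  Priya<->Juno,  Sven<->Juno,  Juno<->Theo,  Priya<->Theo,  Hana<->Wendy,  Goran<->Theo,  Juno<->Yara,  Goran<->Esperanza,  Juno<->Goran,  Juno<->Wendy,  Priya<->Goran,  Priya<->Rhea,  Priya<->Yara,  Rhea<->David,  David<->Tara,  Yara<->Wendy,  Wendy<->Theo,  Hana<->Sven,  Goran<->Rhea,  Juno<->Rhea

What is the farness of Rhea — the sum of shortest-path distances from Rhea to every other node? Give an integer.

Distances from Rhea: Bob:2, David:1, Esperanza:2, Goran:1, Hana:2, Juno:1, Priya:1, Sven:2, Tara:2, Theo:2, Wendy:2, Yara:2.
Sum = 2 + 1 + 2 + 1 + 2 + 1 + 1 + 2 + 2 + 2 + 2 + 2 = 20.

20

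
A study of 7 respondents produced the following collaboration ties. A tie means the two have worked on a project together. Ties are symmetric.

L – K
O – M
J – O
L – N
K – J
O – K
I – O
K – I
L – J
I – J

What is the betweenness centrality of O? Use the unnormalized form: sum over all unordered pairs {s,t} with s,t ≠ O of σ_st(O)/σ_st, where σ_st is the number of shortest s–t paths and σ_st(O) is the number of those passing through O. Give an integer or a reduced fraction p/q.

Pairs whose geodesics pass through O — L–M: 2/2; J–M: 1; I–M: 1; K–M: 1; N–M: 2/2.
All other pairs contribute 0.
Summing the contributions gives betweenness(O) = 5.

5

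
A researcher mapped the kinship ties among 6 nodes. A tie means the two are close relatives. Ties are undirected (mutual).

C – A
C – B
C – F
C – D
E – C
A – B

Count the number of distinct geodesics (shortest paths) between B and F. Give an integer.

The shortest distance is 2, and the only length-2 path is B–C–F. So there is exactly 1 shortest path.

1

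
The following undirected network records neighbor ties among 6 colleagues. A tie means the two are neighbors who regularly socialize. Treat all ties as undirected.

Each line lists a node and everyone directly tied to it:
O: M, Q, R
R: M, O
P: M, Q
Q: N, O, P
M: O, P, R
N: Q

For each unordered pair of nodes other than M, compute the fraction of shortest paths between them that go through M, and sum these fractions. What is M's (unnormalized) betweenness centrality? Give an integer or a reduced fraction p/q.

3/2

Pairs whose geodesics pass through M — P–R: 1; P–O: 1/2.
All other pairs contribute 0.
Summing the contributions gives betweenness(M) = 3/2.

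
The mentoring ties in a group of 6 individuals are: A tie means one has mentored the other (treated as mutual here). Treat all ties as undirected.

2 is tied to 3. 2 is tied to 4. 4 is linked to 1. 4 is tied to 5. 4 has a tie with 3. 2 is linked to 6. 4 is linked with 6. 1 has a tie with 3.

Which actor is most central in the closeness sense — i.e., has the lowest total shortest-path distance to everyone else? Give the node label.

Farness (sum of distances to all others) for each node — 1:8, 2:7, 3:7, 4:5, 5:9, 6:8.
The smallest farness is 5, for 4, so 4 has the highest closeness.

4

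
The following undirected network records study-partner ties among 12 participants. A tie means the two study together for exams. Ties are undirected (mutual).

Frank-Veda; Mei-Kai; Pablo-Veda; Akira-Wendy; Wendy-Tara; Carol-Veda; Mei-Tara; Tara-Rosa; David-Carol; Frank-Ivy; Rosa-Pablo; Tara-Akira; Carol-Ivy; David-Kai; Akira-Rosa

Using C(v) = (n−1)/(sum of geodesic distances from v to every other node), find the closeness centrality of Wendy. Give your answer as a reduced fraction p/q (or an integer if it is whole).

11/36

Distances from Wendy: Akira:1, Carol:5, David:4, Frank:5, Ivy:6, Kai:3, Mei:2, Pablo:3, Rosa:2, Tara:1, Veda:4. Sum = 36.
n = 12, so closeness = 11/36.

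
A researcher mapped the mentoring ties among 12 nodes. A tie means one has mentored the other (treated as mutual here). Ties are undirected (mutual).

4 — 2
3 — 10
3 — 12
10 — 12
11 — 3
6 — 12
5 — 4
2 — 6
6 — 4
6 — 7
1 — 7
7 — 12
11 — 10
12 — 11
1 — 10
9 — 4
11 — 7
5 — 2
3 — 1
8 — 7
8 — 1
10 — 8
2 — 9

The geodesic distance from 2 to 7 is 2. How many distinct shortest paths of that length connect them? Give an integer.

The shortest distance is 2, and the only length-2 path is 2–6–7. So there is exactly 1 shortest path.

1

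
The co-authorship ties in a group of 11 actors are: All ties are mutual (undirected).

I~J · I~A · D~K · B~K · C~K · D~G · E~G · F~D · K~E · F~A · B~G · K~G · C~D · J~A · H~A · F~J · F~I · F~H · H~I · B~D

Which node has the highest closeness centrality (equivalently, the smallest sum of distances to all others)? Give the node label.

Farness (sum of distances to all others) for each node — A:22, B:21, C:22, D:15, E:27, F:16, G:20, H:23, I:22, J:23, K:19.
The smallest farness is 15, for D, so D has the highest closeness.

D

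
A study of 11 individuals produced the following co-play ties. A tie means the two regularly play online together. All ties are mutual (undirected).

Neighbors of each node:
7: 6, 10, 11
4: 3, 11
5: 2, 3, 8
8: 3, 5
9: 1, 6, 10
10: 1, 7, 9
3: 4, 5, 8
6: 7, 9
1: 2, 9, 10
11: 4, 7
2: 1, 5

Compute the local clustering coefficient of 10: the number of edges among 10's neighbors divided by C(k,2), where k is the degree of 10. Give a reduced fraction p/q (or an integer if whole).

1/3

10's neighbors: 1, 7, and 9 (k = 3).
Possible neighbor pairs: C(3,2) = 3. Edges among them: 1–9 → e = 1.
Clustering(10) = 1/3.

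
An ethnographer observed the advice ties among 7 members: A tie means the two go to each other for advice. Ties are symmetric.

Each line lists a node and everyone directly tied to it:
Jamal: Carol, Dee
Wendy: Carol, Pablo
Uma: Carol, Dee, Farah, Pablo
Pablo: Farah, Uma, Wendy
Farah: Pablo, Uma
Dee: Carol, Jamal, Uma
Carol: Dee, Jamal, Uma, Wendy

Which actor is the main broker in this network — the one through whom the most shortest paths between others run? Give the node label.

Unnormalized betweenness of each node: Carol:25/6, Dee:4/3, Farah:0, Jamal:0, Pablo:3/2, Uma:31/6, Wendy:5/6.
Uma has the largest value, 31/6, making it the main broker — the node through which the most shortest paths run.

Uma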